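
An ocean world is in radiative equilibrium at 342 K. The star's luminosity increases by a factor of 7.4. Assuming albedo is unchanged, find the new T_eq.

T_eq ≈ 564 K

T_eq ∝ L^(1/4) · d^(−1/2).
T′ = 342 × 7.4^(1/4) = 564 K.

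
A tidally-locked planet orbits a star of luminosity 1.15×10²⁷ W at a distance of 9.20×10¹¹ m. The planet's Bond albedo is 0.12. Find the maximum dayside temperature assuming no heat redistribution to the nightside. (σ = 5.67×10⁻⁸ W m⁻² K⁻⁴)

T_ss ≈ 202 K

Flux: S = L/(4πd²) = 1.15×10²⁷/(4π×(9.20×10¹¹)²) = 108 W m⁻².
With no redistribution each surface element balances locally: S(1−A) = σT⁴.
T = [108 × 0.88 / 5.67×10⁻⁸]^(1/4) = (1.68×10⁹)^(1/4) = 202 K.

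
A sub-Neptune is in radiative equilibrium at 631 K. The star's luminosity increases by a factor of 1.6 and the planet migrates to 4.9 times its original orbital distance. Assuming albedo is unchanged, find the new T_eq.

T_eq ≈ 321 K

T_eq ∝ L^(1/4) · d^(−1/2).
T′ = 631 × 1.6^(1/4) / 4.9^(1/2) = 321 K.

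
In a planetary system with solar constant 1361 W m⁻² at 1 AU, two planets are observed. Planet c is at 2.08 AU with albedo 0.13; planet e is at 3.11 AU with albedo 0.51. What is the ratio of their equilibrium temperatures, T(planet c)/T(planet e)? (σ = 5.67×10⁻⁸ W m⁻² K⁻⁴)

T_eq = [S₀(1−A)/(4σd²)]^(1/4), so T ∝ (1−A)^(1/4) / √d.
T₁ = [1361×0.87/(4×5.67×10⁻⁸×2.08²)]^(1/4) = 186.38 K.
T₂ = [1361×0.49/(4×5.67×10⁻⁸×3.11²)]^(1/4) = 132.05 K.

T₁/T₂ ≈ 1.411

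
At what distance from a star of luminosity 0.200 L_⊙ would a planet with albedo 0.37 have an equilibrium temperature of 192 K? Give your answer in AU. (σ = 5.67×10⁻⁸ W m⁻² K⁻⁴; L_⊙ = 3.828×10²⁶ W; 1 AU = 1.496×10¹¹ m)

L = 0.200 × 3.828×10²⁶ = 7.66×10²⁵ W.
From T_eq⁴ = L(1−A)/(16πσd²): d = √[L(1−A)/(16πσT_eq⁴)].
d = √[7.66×10²⁵ × 0.63 / (16π × 5.67×10⁻⁸ × (192)⁴)] = 1.12×10¹¹ m = 0.746 AU.

d ≈ 0.746 AU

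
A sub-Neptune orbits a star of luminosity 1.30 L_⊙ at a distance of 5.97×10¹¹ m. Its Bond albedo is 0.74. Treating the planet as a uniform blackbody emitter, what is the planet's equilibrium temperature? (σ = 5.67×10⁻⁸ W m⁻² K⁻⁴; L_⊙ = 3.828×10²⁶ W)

T_eq ≈ 106 K

L = 1.30 × 3.828×10²⁶ = 4.98×10²⁶ W.
Flux: S = L/(4πd²) = 4.98×10²⁶/(4π×(5.97×10¹¹)²) = 111 W m⁻².
Energy balance: absorbed = emitted ⇒ πR²·S(1−A) = 4πR²·σT_eq⁴, so T_eq⁴ = S(1−A)/(4σ).
T_eq = [111 × 0.26 / (4 × 5.67×10⁻⁸)]^(1/4) = (1.27×10⁸)^(1/4) = 106 K.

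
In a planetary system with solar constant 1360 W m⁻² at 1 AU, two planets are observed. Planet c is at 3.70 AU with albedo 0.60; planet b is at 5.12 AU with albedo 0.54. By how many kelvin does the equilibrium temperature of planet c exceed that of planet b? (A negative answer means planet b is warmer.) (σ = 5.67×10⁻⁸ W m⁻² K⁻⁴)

T_eq = [S₀(1−A)/(4σd²)]^(1/4), so T ∝ (1−A)^(1/4) / √d.
T₁ = [1360×0.40/(4×5.67×10⁻⁸×3.70²)]^(1/4) = 115.05 K.
T₂ = [1360×0.46/(4×5.67×10⁻⁸×5.12²)]^(1/4) = 101.28 K.

ΔT ≈ 13.8 K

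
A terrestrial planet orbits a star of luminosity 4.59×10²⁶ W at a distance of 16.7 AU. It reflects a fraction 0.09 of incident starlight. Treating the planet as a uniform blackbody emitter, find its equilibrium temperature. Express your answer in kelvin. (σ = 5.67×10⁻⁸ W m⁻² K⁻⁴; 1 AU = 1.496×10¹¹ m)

d = 16.7 AU = 2.50×10¹² m.
Flux: S = L/(4πd²) = 4.59×10²⁶/(4π×(2.50×10¹²)²) = 5.85 W m⁻².
Energy balance: absorbed = emitted ⇒ πR²·S(1−A) = 4πR²·σT_eq⁴, so T_eq⁴ = S(1−A)/(4σ).
T_eq = [5.85 × 0.91 / (4 × 5.67×10⁻⁸)]^(1/4) = (2.35×10⁷)^(1/4) = 69.6 K.

T_eq ≈ 69.6 K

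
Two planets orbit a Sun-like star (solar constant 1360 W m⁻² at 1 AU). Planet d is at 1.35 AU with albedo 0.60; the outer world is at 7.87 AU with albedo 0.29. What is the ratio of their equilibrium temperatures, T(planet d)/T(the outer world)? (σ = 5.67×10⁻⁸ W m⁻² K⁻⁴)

T_eq = [S₀(1−A)/(4σd²)]^(1/4), so T ∝ (1−A)^(1/4) / √d.
T₁ = [1360×0.40/(4×5.67×10⁻⁸×1.35²)]^(1/4) = 190.47 K.
T₂ = [1360×0.71/(4×5.67×10⁻⁸×7.87²)]^(1/4) = 91.05 K.

T₁/T₂ ≈ 2.092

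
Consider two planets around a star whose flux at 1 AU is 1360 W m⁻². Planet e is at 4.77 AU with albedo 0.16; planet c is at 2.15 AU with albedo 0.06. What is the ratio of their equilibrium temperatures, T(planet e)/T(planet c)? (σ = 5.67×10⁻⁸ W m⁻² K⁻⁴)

T_eq = [S₀(1−A)/(4σd²)]^(1/4), so T ∝ (1−A)^(1/4) / √d.
T₁ = [1360×0.84/(4×5.67×10⁻⁸×4.77²)]^(1/4) = 121.98 K.
T₂ = [1360×0.94/(4×5.67×10⁻⁸×2.15²)]^(1/4) = 186.87 K.

T₁/T₂ ≈ 0.653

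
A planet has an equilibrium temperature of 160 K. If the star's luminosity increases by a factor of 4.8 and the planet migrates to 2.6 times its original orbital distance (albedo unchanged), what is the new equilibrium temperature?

T_eq ∝ L^(1/4) · d^(−1/2).
T′ = 160 × 4.8^(1/4) / 2.6^(1/2) = 147 K.

T_eq ≈ 147 K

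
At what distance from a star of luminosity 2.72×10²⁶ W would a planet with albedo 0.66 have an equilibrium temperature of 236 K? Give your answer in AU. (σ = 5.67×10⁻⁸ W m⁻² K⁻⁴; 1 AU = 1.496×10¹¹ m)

d ≈ 0.684 AU

From T_eq⁴ = L(1−A)/(16πσd²): d = √[L(1−A)/(16πσT_eq⁴)].
d = √[2.72×10²⁶ × 0.34 / (16π × 5.67×10⁻⁸ × (236)⁴)] = 1.02×10¹¹ m = 0.684 AU.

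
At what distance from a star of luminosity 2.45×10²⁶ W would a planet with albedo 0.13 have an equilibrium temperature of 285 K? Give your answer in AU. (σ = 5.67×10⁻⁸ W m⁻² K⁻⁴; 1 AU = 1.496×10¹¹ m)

From T_eq⁴ = L(1−A)/(16πσd²): d = √[L(1−A)/(16πσT_eq⁴)].
d = √[2.45×10²⁶ × 0.87 / (16π × 5.67×10⁻⁸ × (285)⁴)] = 1.06×10¹¹ m = 0.712 AU.

d ≈ 0.712 AU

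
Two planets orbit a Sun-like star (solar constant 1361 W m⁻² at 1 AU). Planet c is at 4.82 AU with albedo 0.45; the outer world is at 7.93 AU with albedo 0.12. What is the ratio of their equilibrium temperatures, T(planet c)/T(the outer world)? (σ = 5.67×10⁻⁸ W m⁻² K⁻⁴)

T₁/T₂ ≈ 1.140

T_eq = [S₀(1−A)/(4σd²)]^(1/4), so T ∝ (1−A)^(1/4) / √d.
T₁ = [1361×0.55/(4×5.67×10⁻⁸×4.82²)]^(1/4) = 109.17 K.
T₂ = [1361×0.88/(4×5.67×10⁻⁸×7.93²)]^(1/4) = 95.73 K.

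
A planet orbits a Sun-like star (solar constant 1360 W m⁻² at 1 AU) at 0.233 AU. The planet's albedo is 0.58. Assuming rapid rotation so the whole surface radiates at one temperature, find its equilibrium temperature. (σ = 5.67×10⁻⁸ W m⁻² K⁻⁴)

Flux at 0.233 AU: S = 1360/0.233² = 2.51×10⁴ W m⁻².
Energy balance: absorbed = emitted ⇒ πR²·S(1−A) = 4πR²·σT_eq⁴, so T_eq⁴ = S(1−A)/(4σ).
T_eq = [2.51×10⁴ × 0.42 / (4 × 5.67×10⁻⁸)]^(1/4) = (4.64×10¹⁰)^(1/4) = 464 K.

T_eq ≈ 464 K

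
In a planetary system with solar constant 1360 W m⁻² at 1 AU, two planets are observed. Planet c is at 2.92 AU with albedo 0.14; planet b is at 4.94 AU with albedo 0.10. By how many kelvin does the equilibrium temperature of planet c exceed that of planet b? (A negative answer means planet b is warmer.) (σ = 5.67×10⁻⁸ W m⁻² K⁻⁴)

ΔT ≈ 34.9 K

T_eq = [S₀(1−A)/(4σd²)]^(1/4), so T ∝ (1−A)^(1/4) / √d.
T₁ = [1360×0.86/(4×5.67×10⁻⁸×2.92²)]^(1/4) = 156.82 K.
T₂ = [1360×0.90/(4×5.67×10⁻⁸×4.94²)]^(1/4) = 121.95 K.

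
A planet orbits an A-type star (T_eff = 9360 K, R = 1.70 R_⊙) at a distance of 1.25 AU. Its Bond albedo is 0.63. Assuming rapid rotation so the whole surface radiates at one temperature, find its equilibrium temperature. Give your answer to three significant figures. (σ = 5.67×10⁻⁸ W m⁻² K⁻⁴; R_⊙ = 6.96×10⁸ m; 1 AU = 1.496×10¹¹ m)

R_⋆ = 1.70 × 6.96×10⁸ = 1.18×10⁹ m.
d = 1.25 AU = 1.87×10¹¹ m.
L = 4πR_⋆²σT_⋆⁴ = 4π(1.18×10⁹)² × 5.67×10⁻⁸ × (9360)⁴ = 7.66×10²⁷ W.
S = L/(4πd²) = 1.74×10⁴ W m⁻².
Energy balance: absorbed = emitted ⇒ πR²·S(1−A) = 4πR²·σT_eq⁴, so T_eq⁴ = S(1−A)/(4σ).
T_eq = [1.74×10⁴ × 0.37 / (4 × 5.67×10⁻⁸)]^(1/4) = (2.84×10¹⁰)^(1/4) = 411 K.

T_eq ≈ 411 K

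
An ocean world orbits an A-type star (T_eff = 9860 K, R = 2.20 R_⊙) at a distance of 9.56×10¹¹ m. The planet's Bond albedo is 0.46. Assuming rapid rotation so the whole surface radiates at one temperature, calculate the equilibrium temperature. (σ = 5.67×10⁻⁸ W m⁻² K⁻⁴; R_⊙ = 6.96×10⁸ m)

T_eq ≈ 239 K

R_⋆ = 2.20 × 6.96×10⁸ = 1.53×10⁹ m.
L = 4πR_⋆²σT_⋆⁴ = 4π(1.53×10⁹)² × 5.67×10⁻⁸ × (9860)⁴ = 1.58×10²⁸ W.
S = L/(4πd²) = 1370 W m⁻².
Energy balance: absorbed = emitted ⇒ πR²·S(1−A) = 4πR²·σT_eq⁴, so T_eq⁴ = S(1−A)/(4σ).
T_eq = [1370 × 0.54 / (4 × 5.67×10⁻⁸)]^(1/4) = (3.27×10⁹)^(1/4) = 239 K.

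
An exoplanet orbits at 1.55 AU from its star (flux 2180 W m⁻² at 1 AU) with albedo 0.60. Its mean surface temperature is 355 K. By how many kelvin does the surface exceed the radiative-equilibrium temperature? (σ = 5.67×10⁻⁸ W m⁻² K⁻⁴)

ΔT ≈ 155.0 K

S = 2180/1.55² = 907.4 W m⁻².
T_eq = [S(1−A)/(4σ)]^(1/4) = [907.4×0.40/(4×5.67×10⁻⁸)]^(1/4) = 200.0 K.
ΔT = T_surf − T_eq = 355 − 200.0.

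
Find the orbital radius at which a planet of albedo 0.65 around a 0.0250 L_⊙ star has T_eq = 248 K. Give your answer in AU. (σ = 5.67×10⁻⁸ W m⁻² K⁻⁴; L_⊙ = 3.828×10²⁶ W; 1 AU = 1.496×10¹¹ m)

L = 0.0250 × 3.828×10²⁶ = 9.57×10²⁴ W.
From T_eq⁴ = L(1−A)/(16πσd²): d = √[L(1−A)/(16πσT_eq⁴)].
d = √[9.57×10²⁴ × 0.35 / (16π × 5.67×10⁻⁸ × (248)⁴)] = 1.76×10¹⁰ m = 0.118 AU.

d ≈ 0.118 AU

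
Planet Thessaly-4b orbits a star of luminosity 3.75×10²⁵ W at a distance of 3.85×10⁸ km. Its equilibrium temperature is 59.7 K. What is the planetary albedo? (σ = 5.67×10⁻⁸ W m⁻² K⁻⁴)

A ≈ 0.86

d = 3.85×10⁸ km = 3.85×10¹¹ m.
Flux: S = L/(4πd²) = 3.75×10²⁵/(4π×(3.85×10¹¹)²) = 20.1 W m⁻².
From T_eq⁴ = S(1−A)/(4σ): 1−A = 4σT_eq⁴/S.
1−A = 4 × 5.67×10⁻⁸ × (59.7)⁴ / 20.1 = 0.143.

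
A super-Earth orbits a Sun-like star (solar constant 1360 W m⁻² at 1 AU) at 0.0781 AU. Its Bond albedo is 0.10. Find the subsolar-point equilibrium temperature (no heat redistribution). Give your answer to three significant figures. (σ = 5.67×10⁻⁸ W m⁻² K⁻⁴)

Flux at 0.0781 AU: S = 1360/0.0781² = 2.23×10⁵ W m⁻².
At the subsolar point the surface absorbs S(1−A) and emits σT⁴ per unit area — no factor of 4, since only the local patch is in balance.
T = [2.23×10⁵ × 0.90 / 5.67×10⁻⁸]^(1/4) = (3.54×10¹²)^(1/4) = 1370 K.

T_ss ≈ 1370 K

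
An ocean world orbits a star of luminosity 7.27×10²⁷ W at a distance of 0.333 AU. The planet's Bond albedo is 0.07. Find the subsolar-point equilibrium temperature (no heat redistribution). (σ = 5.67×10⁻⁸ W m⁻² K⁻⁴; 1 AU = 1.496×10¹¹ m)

d = 0.333 AU = 4.98×10¹⁰ m.
Flux: S = L/(4πd²) = 7.27×10²⁷/(4π×(4.98×10¹⁰)²) = 2.33×10⁵ W m⁻².
At the subsolar point the surface absorbs S(1−A) and emits σT⁴ per unit area — no factor of 4, since only the local patch is in balance.
T = [2.33×10⁵ × 0.93 / 5.67×10⁻⁸]^(1/4) = (3.82×10¹²)^(1/4) = 1400 K.

T_ss ≈ 1400 K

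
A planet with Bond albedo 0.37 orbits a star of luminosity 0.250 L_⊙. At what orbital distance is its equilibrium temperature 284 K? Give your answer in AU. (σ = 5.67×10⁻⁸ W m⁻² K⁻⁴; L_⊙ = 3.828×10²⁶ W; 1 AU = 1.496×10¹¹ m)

d ≈ 0.381 AU

L = 0.250 × 3.828×10²⁶ = 9.57×10²⁵ W.
From T_eq⁴ = L(1−A)/(16πσd²): d = √[L(1−A)/(16πσT_eq⁴)].
d = √[9.57×10²⁵ × 0.63 / (16π × 5.67×10⁻⁸ × (284)⁴)] = 5.70×10¹⁰ m = 0.381 AU.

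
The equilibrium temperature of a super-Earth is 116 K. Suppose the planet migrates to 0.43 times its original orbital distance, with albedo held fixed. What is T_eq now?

T_eq ≈ 177 K

T_eq ∝ L^(1/4) · d^(−1/2).
T′ = 116 / 0.43^(1/2) = 177 K.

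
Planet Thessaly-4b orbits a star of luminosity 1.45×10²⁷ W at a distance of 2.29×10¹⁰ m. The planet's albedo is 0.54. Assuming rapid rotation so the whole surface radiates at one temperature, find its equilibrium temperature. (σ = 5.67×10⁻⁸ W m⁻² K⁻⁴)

Flux: S = L/(4πd²) = 1.45×10²⁷/(4π×(2.29×10¹⁰)²) = 2.20×10⁵ W m⁻².
Energy balance: absorbed = emitted ⇒ πR²·S(1−A) = 4πR²·σT_eq⁴, so T_eq⁴ = S(1−A)/(4σ).
T_eq = [2.20×10⁵ × 0.46 / (4 × 5.67×10⁻⁸)]^(1/4) = (4.46×10¹¹)^(1/4) = 817 K.

T_eq ≈ 817 K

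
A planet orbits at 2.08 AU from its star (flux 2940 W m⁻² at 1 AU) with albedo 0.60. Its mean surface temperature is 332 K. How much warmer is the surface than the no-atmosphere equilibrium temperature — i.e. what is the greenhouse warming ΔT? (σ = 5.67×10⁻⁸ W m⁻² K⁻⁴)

S = 2940/2.08² = 679.5 W m⁻².
T_eq = [S(1−A)/(4σ)]^(1/4) = [679.5×0.40/(4×5.67×10⁻⁸)]^(1/4) = 186.1 K.
ΔT = T_surf − T_eq = 332 − 186.1.

ΔT ≈ 145.9 K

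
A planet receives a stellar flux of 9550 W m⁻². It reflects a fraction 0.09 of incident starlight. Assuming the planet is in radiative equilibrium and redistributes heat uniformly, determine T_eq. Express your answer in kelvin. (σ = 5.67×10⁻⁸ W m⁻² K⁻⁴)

T_eq ≈ 442 K

Energy balance: absorbed = emitted ⇒ πR²·S(1−A) = 4πR²·σT_eq⁴, so T_eq⁴ = S(1−A)/(4σ).
T_eq = [9550 × 0.91 / (4 × 5.67×10⁻⁸)]^(1/4) = (3.83×10¹⁰)^(1/4) = 442 K.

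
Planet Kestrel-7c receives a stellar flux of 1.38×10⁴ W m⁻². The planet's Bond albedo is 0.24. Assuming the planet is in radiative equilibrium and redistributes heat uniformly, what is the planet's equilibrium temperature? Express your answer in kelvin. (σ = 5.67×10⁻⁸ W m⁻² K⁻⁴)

T_eq ≈ 464 K

Energy balance: absorbed = emitted ⇒ πR²·S(1−A) = 4πR²·σT_eq⁴, so T_eq⁴ = S(1−A)/(4σ).
T_eq = [1.38×10⁴ × 0.76 / (4 × 5.67×10⁻⁸)]^(1/4) = (4.62×10¹⁰)^(1/4) = 464 K.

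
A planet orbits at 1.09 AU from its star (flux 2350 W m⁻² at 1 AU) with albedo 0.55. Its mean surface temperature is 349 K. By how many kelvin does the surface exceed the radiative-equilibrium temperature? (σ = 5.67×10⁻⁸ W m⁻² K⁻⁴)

S = 2350/1.09² = 1978 W m⁻².
T_eq = [S(1−A)/(4σ)]^(1/4) = [1978×0.45/(4×5.67×10⁻⁸)]^(1/4) = 250.3 K.
ΔT = T_surf − T_eq = 349 − 250.3.

ΔT ≈ 98.7 K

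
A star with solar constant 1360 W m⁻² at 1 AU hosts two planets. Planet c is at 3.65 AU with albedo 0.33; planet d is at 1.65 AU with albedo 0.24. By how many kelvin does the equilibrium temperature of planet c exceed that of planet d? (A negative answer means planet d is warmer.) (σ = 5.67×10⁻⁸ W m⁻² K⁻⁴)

T_eq = [S₀(1−A)/(4σd²)]^(1/4), so T ∝ (1−A)^(1/4) / √d.
T₁ = [1360×0.67/(4×5.67×10⁻⁸×3.65²)]^(1/4) = 131.78 K.
T₂ = [1360×0.76/(4×5.67×10⁻⁸×1.65²)]^(1/4) = 202.27 K.

ΔT ≈ -70.5 K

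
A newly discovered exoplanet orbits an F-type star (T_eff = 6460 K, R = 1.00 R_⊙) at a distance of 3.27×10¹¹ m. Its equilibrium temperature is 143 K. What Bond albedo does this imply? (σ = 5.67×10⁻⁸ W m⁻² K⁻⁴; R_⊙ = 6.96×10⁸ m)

R_⋆ = 1.00 × 6.96×10⁸ = 6.96×10⁸ m.
L = 4πR_⋆²σT_⋆⁴ = 4π(6.96×10⁸)² × 5.67×10⁻⁸ × (6460)⁴ = 6.01×10²⁶ W.
S = L/(4πd²) = 447 W m⁻².
From T_eq⁴ = S(1−A)/(4σ): 1−A = 4σT_eq⁴/S.
1−A = 4 × 5.67×10⁻⁸ × (143)⁴ / 447 = 0.212.

A ≈ 0.79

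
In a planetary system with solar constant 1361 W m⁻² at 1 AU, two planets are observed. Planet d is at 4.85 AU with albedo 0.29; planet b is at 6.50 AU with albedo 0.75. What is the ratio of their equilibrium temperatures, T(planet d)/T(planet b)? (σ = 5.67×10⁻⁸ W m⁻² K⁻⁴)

T_eq = [S₀(1−A)/(4σd²)]^(1/4), so T ∝ (1−A)^(1/4) / √d.
T₁ = [1361×0.71/(4×5.67×10⁻⁸×4.85²)]^(1/4) = 116.01 K.
T₂ = [1361×0.25/(4×5.67×10⁻⁸×6.50²)]^(1/4) = 77.19 K.

T₁/T₂ ≈ 1.503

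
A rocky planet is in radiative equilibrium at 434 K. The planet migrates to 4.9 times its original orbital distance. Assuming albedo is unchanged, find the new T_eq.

T_eq ≈ 196 K

T_eq ∝ L^(1/4) · d^(−1/2).
T′ = 434 / 4.9^(1/2) = 196 K.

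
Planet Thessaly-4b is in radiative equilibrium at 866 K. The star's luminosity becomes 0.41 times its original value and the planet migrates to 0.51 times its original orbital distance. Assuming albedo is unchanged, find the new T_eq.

T_eq ∝ L^(1/4) · d^(−1/2).
T′ = 866 × 0.41^(1/4) / 0.51^(1/2) = 970 K.

T_eq ≈ 970 K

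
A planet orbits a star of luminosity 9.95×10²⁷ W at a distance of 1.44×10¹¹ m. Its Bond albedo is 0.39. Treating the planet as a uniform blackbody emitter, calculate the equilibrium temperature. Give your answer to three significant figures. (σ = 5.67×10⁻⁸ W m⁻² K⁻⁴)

Flux: S = L/(4πd²) = 9.95×10²⁷/(4π×(1.44×10¹¹)²) = 3.82×10⁴ W m⁻².
Energy balance: absorbed = emitted ⇒ πR²·S(1−A) = 4πR²·σT_eq⁴, so T_eq⁴ = S(1−A)/(4σ).
T_eq = [3.82×10⁴ × 0.61 / (4 × 5.67×10⁻⁸)]^(1/4) = (1.03×10¹¹)^(1/4) = 566 K.

T_eq ≈ 566 K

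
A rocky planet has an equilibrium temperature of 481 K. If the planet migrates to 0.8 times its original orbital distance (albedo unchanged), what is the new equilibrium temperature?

T_eq ≈ 538 K

T_eq ∝ L^(1/4) · d^(−1/2).
T′ = 481 / 0.8^(1/2) = 538 K.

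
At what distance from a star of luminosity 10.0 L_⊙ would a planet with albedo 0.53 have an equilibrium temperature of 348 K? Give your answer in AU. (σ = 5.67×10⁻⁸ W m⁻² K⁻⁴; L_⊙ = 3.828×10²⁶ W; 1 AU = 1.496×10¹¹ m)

L = 10.0 × 3.828×10²⁶ = 3.83×10²⁷ W.
From T_eq⁴ = L(1−A)/(16πσd²): d = √[L(1−A)/(16πσT_eq⁴)].
d = √[3.83×10²⁷ × 0.47 / (16π × 5.67×10⁻⁸ × (348)⁴)] = 2.07×10¹¹ m = 1.39 AU.

d ≈ 1.39 AU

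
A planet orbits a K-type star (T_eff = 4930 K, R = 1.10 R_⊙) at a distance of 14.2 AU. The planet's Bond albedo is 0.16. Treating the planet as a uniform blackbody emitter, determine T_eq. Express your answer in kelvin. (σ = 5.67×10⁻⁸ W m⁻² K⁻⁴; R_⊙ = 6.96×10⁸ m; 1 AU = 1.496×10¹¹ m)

R_⋆ = 1.10 × 6.96×10⁸ = 7.66×10⁸ m.
d = 14.2 AU = 2.12×10¹² m.
L = 4πR_⋆²σT_⋆⁴ = 4π(7.66×10⁸)² × 5.67×10⁻⁸ × (4930)⁴ = 2.47×10²⁶ W.
S = L/(4πd²) = 4.35 W m⁻².
Energy balance: absorbed = emitted ⇒ πR²·S(1−A) = 4πR²·σT_eq⁴, so T_eq⁴ = S(1−A)/(4σ).
T_eq = [4.35 × 0.84 / (4 × 5.67×10⁻⁸)]^(1/4) = (1.61×10⁷)^(1/4) = 63.4 K.

T_eq ≈ 63.4 K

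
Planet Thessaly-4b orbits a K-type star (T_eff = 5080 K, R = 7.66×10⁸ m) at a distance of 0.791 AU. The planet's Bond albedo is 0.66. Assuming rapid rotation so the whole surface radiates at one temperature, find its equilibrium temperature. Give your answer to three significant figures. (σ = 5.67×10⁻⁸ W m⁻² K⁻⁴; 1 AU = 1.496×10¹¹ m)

T_eq ≈ 221 K

d = 0.791 AU = 1.18×10¹¹ m.
L = 4πR_⋆²σT_⋆⁴ = 4π(7.66×10⁸)² × 5.67×10⁻⁸ × (5080)⁴ = 2.78×10²⁶ W.
S = L/(4πd²) = 1580 W m⁻².
Energy balance: absorbed = emitted ⇒ πR²·S(1−A) = 4πR²·σT_eq⁴, so T_eq⁴ = S(1−A)/(4σ).
T_eq = [1580 × 0.34 / (4 × 5.67×10⁻⁸)]^(1/4) = (2.37×10⁹)^(1/4) = 221 K.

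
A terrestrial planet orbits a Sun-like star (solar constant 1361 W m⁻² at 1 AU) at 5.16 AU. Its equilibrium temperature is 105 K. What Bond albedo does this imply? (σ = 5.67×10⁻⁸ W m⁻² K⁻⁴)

A ≈ 0.46

Flux at 5.16 AU: S = 1361/5.16² = 51.1 W m⁻².
From T_eq⁴ = S(1−A)/(4σ): 1−A = 4σT_eq⁴/S.
1−A = 4 × 5.67×10⁻⁸ × (105)⁴ / 51.1 = 0.539.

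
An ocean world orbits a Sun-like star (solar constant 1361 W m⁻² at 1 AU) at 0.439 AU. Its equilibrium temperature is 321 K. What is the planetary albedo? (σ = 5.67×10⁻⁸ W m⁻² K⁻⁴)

Flux at 0.439 AU: S = 1361/0.439² = 7060 W m⁻².
From T_eq⁴ = S(1−A)/(4σ): 1−A = 4σT_eq⁴/S.
1−A = 4 × 5.67×10⁻⁸ × (321)⁴ / 7060 = 0.341.

A ≈ 0.66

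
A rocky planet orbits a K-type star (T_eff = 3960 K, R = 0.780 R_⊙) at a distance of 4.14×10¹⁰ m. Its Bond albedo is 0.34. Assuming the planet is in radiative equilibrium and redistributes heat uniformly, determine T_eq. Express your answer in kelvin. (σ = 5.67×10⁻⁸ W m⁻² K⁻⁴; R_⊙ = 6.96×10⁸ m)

T_eq ≈ 289 K

R_⋆ = 0.780 × 6.96×10⁸ = 5.43×10⁸ m.
L = 4πR_⋆²σT_⋆⁴ = 4π(5.43×10⁸)² × 5.67×10⁻⁸ × (3960)⁴ = 5.16×10²⁵ W.
S = L/(4πd²) = 2400 W m⁻².
Energy balance: absorbed = emitted ⇒ πR²·S(1−A) = 4πR²·σT_eq⁴, so T_eq⁴ = S(1−A)/(4σ).
T_eq = [2400 × 0.66 / (4 × 5.67×10⁻⁸)]^(1/4) = (6.98×10⁹)^(1/4) = 289 K.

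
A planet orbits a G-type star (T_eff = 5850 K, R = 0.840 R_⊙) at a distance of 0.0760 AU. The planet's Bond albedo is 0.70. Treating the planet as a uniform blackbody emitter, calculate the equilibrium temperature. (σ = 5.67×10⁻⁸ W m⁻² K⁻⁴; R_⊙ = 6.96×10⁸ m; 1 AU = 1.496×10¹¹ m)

R_⋆ = 0.840 × 6.96×10⁸ = 5.85×10⁸ m.
d = 0.0760 AU = 1.14×10¹⁰ m.
L = 4πR_⋆²σT_⋆⁴ = 4π(5.85×10⁸)² × 5.67×10⁻⁸ × (5850)⁴ = 2.85×10²⁶ W.
S = L/(4πd²) = 1.76×10⁵ W m⁻².
Energy balance: absorbed = emitted ⇒ πR²·S(1−A) = 4πR²·σT_eq⁴, so T_eq⁴ = S(1−A)/(4σ).
T_eq = [1.76×10⁵ × 0.30 / (4 × 5.67×10⁻⁸)]^(1/4) = (2.32×10¹¹)^(1/4) = 694 K.

T_eq ≈ 694 K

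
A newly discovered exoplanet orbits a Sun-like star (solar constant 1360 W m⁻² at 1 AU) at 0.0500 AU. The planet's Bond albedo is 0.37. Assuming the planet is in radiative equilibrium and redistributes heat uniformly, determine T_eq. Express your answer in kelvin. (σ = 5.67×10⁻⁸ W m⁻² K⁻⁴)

Flux at 0.0500 AU: S = 1360/0.0500² = 5.44×10⁵ W m⁻².
Energy balance: absorbed = emitted ⇒ πR²·S(1−A) = 4πR²·σT_eq⁴, so T_eq⁴ = S(1−A)/(4σ).
T_eq = [5.44×10⁵ × 0.63 / (4 × 5.67×10⁻⁸)]^(1/4) = (1.51×10¹²)^(1/4) = 1110 K.

T_eq ≈ 1110 K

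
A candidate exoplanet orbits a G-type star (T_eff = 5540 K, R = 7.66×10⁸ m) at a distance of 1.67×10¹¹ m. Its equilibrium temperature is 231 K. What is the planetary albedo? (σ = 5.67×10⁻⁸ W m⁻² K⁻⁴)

L = 4πR_⋆²σT_⋆⁴ = 4π(7.66×10⁸)² × 5.67×10⁻⁸ × (5540)⁴ = 3.94×10²⁶ W.
S = L/(4πd²) = 1120 W m⁻².
From T_eq⁴ = S(1−A)/(4σ): 1−A = 4σT_eq⁴/S.
1−A = 4 × 5.67×10⁻⁸ × (231)⁴ / 1120 = 0.575.

A ≈ 0.43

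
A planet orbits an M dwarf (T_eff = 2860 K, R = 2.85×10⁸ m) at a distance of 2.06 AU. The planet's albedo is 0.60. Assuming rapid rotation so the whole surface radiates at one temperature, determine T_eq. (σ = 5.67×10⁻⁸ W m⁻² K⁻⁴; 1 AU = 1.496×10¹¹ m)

d = 2.06 AU = 3.08×10¹¹ m.
L = 4πR_⋆²σT_⋆⁴ = 4π(2.85×10⁸)² × 5.67×10⁻⁸ × (2860)⁴ = 3.87×10²⁴ W.
S = L/(4πd²) = 3.24 W m⁻².
Energy balance: absorbed = emitted ⇒ πR²·S(1−A) = 4πR²·σT_eq⁴, so T_eq⁴ = S(1−A)/(4σ).
T_eq = [3.24 × 0.40 / (4 × 5.67×10⁻⁸)]^(1/4) = (5.72×10⁶)^(1/4) = 48.9 K.

T_eq ≈ 48.9 K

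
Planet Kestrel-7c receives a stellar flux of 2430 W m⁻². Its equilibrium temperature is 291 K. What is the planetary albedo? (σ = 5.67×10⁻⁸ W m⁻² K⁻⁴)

A ≈ 0.33

From T_eq⁴ = S(1−A)/(4σ): 1−A = 4σT_eq⁴/S.
1−A = 4 × 5.67×10⁻⁸ × (291)⁴ / 2430 = 0.669.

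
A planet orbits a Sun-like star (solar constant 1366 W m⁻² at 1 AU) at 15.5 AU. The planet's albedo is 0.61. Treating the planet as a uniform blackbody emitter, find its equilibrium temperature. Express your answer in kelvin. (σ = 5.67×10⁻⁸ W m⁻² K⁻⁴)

Flux at 15.5 AU: S = 1366/15.5² = 5.69 W m⁻².
Energy balance: absorbed = emitted ⇒ πR²·S(1−A) = 4πR²·σT_eq⁴, so T_eq⁴ = S(1−A)/(4σ).
T_eq = [5.69 × 0.39 / (4 × 5.67×10⁻⁸)]^(1/4) = (9.78×10⁶)^(1/4) = 55.9 K.

T_eq ≈ 55.9 K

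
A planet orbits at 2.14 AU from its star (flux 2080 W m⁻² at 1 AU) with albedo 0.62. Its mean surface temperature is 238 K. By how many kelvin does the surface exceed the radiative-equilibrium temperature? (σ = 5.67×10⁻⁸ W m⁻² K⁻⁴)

ΔT ≈ 71.9 K

S = 2080/2.14² = 454.2 W m⁻².
T_eq = [S(1−A)/(4σ)]^(1/4) = [454.2×0.38/(4×5.67×10⁻⁸)]^(1/4) = 166.1 K.
ΔT = T_surf − T_eq = 238 − 166.1.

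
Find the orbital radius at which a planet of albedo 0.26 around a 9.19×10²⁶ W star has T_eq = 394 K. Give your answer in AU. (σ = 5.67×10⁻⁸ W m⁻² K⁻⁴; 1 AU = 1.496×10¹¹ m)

d ≈ 0.665 AU

From T_eq⁴ = L(1−A)/(16πσd²): d = √[L(1−A)/(16πσT_eq⁴)].
d = √[9.19×10²⁶ × 0.74 / (16π × 5.67×10⁻⁸ × (394)⁴)] = 9.95×10¹⁰ m = 0.665 AU.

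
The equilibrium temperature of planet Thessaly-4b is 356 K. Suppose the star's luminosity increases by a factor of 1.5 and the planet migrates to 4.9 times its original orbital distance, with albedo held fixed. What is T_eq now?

T_eq ≈ 178 K

T_eq ∝ L^(1/4) · d^(−1/2).
T′ = 356 × 1.5^(1/4) / 4.9^(1/2) = 178 K.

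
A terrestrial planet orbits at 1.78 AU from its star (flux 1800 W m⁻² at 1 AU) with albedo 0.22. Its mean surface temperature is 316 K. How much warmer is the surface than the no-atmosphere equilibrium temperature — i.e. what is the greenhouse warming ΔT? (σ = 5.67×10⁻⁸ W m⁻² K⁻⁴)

S = 1800/1.78² = 568.1 W m⁻².
T_eq = [S(1−A)/(4σ)]^(1/4) = [568.1×0.78/(4×5.67×10⁻⁸)]^(1/4) = 210.2 K.
ΔT = T_surf − T_eq = 316 − 210.2.

ΔT ≈ 105.8 K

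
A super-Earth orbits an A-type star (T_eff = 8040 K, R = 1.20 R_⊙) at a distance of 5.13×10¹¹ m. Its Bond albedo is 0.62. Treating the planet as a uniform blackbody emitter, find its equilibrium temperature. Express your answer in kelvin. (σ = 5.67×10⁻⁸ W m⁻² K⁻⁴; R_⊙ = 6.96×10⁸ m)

T_eq ≈ 180 K

R_⋆ = 1.20 × 6.96×10⁸ = 8.35×10⁸ m.
L = 4πR_⋆²σT_⋆⁴ = 4π(8.35×10⁸)² × 5.67×10⁻⁸ × (8040)⁴ = 2.08×10²⁷ W.
S = L/(4πd²) = 628 W m⁻².
Energy balance: absorbed = emitted ⇒ πR²·S(1−A) = 4πR²·σT_eq⁴, so T_eq⁴ = S(1−A)/(4σ).
T_eq = [628 × 0.38 / (4 × 5.67×10⁻⁸)]^(1/4) = (1.05×10⁹)^(1/4) = 180 K.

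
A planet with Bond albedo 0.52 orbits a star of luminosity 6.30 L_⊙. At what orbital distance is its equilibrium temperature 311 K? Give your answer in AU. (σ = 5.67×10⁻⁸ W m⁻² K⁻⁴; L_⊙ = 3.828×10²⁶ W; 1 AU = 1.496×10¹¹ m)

d ≈ 1.39 AU

L = 6.30 × 3.828×10²⁶ = 2.41×10²⁷ W.
From T_eq⁴ = L(1−A)/(16πσd²): d = √[L(1−A)/(16πσT_eq⁴)].
d = √[2.41×10²⁷ × 0.48 / (16π × 5.67×10⁻⁸ × (311)⁴)] = 2.08×10¹¹ m = 1.39 AU.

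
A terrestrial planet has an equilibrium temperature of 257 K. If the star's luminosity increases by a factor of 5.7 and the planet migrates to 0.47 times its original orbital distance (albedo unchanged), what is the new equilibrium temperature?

T_eq ≈ 579 K

T_eq ∝ L^(1/4) · d^(−1/2).
T′ = 257 × 5.7^(1/4) / 0.47^(1/2) = 579 K.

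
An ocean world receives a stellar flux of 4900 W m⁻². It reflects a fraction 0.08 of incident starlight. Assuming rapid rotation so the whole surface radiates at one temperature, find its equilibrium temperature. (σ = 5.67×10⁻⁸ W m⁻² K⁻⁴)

T_eq ≈ 375 K

Energy balance: absorbed = emitted ⇒ πR²·S(1−A) = 4πR²·σT_eq⁴, so T_eq⁴ = S(1−A)/(4σ).
T_eq = [4900 × 0.92 / (4 × 5.67×10⁻⁸)]^(1/4) = (1.99×10¹⁰)^(1/4) = 375 K.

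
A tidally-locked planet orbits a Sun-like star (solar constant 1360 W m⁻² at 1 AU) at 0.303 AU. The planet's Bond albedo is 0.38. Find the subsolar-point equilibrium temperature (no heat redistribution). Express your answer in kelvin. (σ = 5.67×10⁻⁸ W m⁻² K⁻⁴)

T_ss ≈ 634 K

Flux at 0.303 AU: S = 1360/0.303² = 1.48×10⁴ W m⁻².
At the subsolar point the surface absorbs S(1−A) and emits σT⁴ per unit area — no factor of 4, since only the local patch is in balance.
T = [1.48×10⁴ × 0.62 / 5.67×10⁻⁸]^(1/4) = (1.62×10¹¹)^(1/4) = 634 K.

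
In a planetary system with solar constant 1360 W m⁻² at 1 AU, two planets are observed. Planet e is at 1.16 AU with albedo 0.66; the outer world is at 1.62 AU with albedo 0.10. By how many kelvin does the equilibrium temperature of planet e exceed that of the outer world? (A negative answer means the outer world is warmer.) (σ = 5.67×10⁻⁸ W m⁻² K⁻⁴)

T_eq = [S₀(1−A)/(4σd²)]^(1/4), so T ∝ (1−A)^(1/4) / √d.
T₁ = [1360×0.34/(4×5.67×10⁻⁸×1.16²)]^(1/4) = 197.29 K.
T₂ = [1360×0.90/(4×5.67×10⁻⁸×1.62²)]^(1/4) = 212.95 K.

ΔT ≈ -15.7 K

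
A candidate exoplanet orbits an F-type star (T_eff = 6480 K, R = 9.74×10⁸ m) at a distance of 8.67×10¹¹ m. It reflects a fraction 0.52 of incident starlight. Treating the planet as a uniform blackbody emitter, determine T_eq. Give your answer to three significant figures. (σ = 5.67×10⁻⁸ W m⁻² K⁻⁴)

L = 4πR_⋆²σT_⋆⁴ = 4π(9.74×10⁸)² × 5.67×10⁻⁸ × (6480)⁴ = 1.19×10²⁷ W.
S = L/(4πd²) = 126 W m⁻².
Energy balance: absorbed = emitted ⇒ πR²·S(1−A) = 4πR²·σT_eq⁴, so T_eq⁴ = S(1−A)/(4σ).
T_eq = [126 × 0.48 / (4 × 5.67×10⁻⁸)]^(1/4) = (2.67×10⁸)^(1/4) = 128 K.

T_eq ≈ 128 K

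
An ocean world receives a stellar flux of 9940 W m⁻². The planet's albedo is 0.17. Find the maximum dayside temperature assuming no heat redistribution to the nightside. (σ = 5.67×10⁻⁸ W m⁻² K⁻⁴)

With no redistribution each surface element balances locally: S(1−A) = σT⁴.
T = [9940 × 0.83 / 5.67×10⁻⁸]^(1/4) = (1.46×10¹¹)^(1/4) = 618 K.

T_ss ≈ 618 K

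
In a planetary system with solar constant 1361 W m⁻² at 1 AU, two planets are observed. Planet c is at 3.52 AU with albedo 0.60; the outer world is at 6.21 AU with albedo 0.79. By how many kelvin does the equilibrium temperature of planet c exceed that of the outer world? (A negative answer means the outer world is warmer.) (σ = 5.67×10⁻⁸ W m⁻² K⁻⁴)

ΔT ≈ 42.4 K

T_eq = [S₀(1−A)/(4σd²)]^(1/4), so T ∝ (1−A)^(1/4) / √d.
T₁ = [1361×0.40/(4×5.67×10⁻⁸×3.52²)]^(1/4) = 117.98 K.
T₂ = [1361×0.21/(4×5.67×10⁻⁸×6.21²)]^(1/4) = 75.61 K.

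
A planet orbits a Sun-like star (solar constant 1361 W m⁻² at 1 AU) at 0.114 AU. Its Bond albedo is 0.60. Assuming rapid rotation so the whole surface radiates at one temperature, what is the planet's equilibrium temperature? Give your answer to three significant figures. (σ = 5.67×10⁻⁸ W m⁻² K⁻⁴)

T_eq ≈ 656 K

Flux at 0.114 AU: S = 1361/0.114² = 1.05×10⁵ W m⁻².
Energy balance: absorbed = emitted ⇒ πR²·S(1−A) = 4πR²·σT_eq⁴, so T_eq⁴ = S(1−A)/(4σ).
T_eq = [1.05×10⁵ × 0.40 / (4 × 5.67×10⁻⁸)]^(1/4) = (1.85×10¹¹)^(1/4) = 656 K.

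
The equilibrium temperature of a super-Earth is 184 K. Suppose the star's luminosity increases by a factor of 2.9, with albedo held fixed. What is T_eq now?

T_eq ≈ 240 K

T_eq ∝ L^(1/4) · d^(−1/2).
T′ = 184 × 2.9^(1/4) = 240 K.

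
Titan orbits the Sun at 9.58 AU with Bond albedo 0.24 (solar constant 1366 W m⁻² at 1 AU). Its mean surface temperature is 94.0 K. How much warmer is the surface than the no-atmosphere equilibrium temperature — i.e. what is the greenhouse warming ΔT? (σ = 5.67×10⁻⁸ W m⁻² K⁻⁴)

ΔT ≈ 10.0 K

S = 1366/9.58² = 14.88 W m⁻².
T_eq = [S(1−A)/(4σ)]^(1/4) = [14.88×0.76/(4×5.67×10⁻⁸)]^(1/4) = 84.0 K.
ΔT = T_surf − T_eq = 94 − 84.0.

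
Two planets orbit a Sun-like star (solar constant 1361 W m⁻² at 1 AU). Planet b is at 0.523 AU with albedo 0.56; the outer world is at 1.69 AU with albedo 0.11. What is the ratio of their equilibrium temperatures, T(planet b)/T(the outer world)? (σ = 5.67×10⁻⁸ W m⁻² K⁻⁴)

T_eq = [S₀(1−A)/(4σd²)]^(1/4), so T ∝ (1−A)^(1/4) / √d.
T₁ = [1361×0.44/(4×5.67×10⁻⁸×0.523²)]^(1/4) = 313.45 K.
T₂ = [1361×0.89/(4×5.67×10⁻⁸×1.69²)]^(1/4) = 207.95 K.

T₁/T₂ ≈ 1.507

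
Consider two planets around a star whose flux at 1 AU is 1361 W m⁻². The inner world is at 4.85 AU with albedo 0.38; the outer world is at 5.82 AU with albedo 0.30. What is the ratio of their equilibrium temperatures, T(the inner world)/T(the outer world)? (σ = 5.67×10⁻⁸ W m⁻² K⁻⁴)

T_eq = [S₀(1−A)/(4σd²)]^(1/4), so T ∝ (1−A)^(1/4) / √d.
T₁ = [1361×0.62/(4×5.67×10⁻⁸×4.85²)]^(1/4) = 112.15 K.
T₂ = [1361×0.70/(4×5.67×10⁻⁸×5.82²)]^(1/4) = 105.53 K.

T₁/T₂ ≈ 1.063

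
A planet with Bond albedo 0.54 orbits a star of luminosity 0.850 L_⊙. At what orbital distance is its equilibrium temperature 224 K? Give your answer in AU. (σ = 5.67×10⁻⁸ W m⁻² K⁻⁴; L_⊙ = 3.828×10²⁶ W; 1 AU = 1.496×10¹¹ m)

L = 0.850 × 3.828×10²⁶ = 3.25×10²⁶ W.
From T_eq⁴ = L(1−A)/(16πσd²): d = √[L(1−A)/(16πσT_eq⁴)].
d = √[3.25×10²⁶ × 0.46 / (16π × 5.67×10⁻⁸ × (224)⁴)] = 1.44×10¹¹ m = 0.965 AU.

d ≈ 0.965 AU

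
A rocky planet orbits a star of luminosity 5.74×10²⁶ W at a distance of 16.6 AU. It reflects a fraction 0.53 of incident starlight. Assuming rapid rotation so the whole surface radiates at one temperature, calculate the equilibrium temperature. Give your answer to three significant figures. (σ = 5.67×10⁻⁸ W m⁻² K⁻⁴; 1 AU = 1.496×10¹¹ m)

T_eq ≈ 62.6 K

d = 16.6 AU = 2.48×10¹² m.
Flux: S = L/(4πd²) = 5.74×10²⁶/(4π×(2.48×10¹²)²) = 7.41 W m⁻².
Energy balance: absorbed = emitted ⇒ πR²·S(1−A) = 4πR²·σT_eq⁴, so T_eq⁴ = S(1−A)/(4σ).
T_eq = [7.41 × 0.47 / (4 × 5.67×10⁻⁸)]^(1/4) = (1.53×10⁷)^(1/4) = 62.6 K.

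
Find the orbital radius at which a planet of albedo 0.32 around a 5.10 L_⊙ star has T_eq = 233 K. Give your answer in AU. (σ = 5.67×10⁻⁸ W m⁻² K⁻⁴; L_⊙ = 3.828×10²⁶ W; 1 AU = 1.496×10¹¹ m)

L = 5.10 × 3.828×10²⁶ = 1.95×10²⁷ W.
From T_eq⁴ = L(1−A)/(16πσd²): d = √[L(1−A)/(16πσT_eq⁴)].
d = √[1.95×10²⁷ × 0.68 / (16π × 5.67×10⁻⁸ × (233)⁴)] = 3.98×10¹¹ m = 2.66 AU.

d ≈ 2.66 AU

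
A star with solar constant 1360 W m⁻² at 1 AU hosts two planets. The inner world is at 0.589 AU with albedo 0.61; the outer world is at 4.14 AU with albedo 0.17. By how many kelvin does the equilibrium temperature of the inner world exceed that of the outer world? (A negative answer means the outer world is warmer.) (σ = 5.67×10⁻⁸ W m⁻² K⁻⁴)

T_eq = [S₀(1−A)/(4σd²)]^(1/4), so T ∝ (1−A)^(1/4) / √d.
T₁ = [1360×0.39/(4×5.67×10⁻⁸×0.589²)]^(1/4) = 286.54 K.
T₂ = [1360×0.83/(4×5.67×10⁻⁸×4.14²)]^(1/4) = 130.54 K.

ΔT ≈ 156.0 K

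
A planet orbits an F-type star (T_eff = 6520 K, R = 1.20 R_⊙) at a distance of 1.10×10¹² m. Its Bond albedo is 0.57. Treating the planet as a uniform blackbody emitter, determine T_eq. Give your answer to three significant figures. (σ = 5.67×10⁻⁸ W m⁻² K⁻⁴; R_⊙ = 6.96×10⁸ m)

R_⋆ = 1.20 × 6.96×10⁸ = 8.35×10⁸ m.
L = 4πR_⋆²σT_⋆⁴ = 4π(8.35×10⁸)² × 5.67×10⁻⁸ × (6520)⁴ = 8.98×10²⁶ W.
S = L/(4πd²) = 59.1 W m⁻².
Energy balance: absorbed = emitted ⇒ πR²·S(1−A) = 4πR²·σT_eq⁴, so T_eq⁴ = S(1−A)/(4σ).
T_eq = [59.1 × 0.43 / (4 × 5.67×10⁻⁸)]^(1/4) = (1.12×10⁸)^(1/4) = 103 K.

T_eq ≈ 103 K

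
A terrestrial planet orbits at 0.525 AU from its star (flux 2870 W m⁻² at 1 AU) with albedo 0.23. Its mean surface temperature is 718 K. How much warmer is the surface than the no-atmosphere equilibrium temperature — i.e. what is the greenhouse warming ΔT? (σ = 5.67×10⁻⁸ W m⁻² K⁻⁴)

ΔT ≈ 284.4 K

S = 2870/0.525² = 1.041×10⁴ W m⁻².
T_eq = [S(1−A)/(4σ)]^(1/4) = [1.041×10⁴×0.77/(4×5.67×10⁻⁸)]^(1/4) = 433.6 K.
ΔT = T_surf − T_eq = 718 − 433.6.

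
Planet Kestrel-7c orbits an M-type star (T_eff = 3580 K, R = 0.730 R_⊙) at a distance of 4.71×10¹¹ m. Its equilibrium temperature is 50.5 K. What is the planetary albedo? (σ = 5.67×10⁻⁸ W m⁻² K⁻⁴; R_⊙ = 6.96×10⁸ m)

R_⋆ = 0.730 × 6.96×10⁸ = 5.08×10⁸ m.
L = 4πR_⋆²σT_⋆⁴ = 4π(5.08×10⁸)² × 5.67×10⁻⁸ × (3580)⁴ = 3.02×10²⁵ W.
S = L/(4πd²) = 10.8 W m⁻².
From T_eq⁴ = S(1−A)/(4σ): 1−A = 4σT_eq⁴/S.
1−A = 4 × 5.67×10⁻⁸ × (50.5)⁴ / 10.8 = 0.136.

A ≈ 0.86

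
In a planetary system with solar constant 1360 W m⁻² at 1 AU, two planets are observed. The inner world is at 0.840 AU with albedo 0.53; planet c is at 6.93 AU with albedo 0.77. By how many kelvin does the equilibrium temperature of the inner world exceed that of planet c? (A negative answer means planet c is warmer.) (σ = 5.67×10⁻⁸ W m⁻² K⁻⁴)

T_eq = [S₀(1−A)/(4σd²)]^(1/4), so T ∝ (1−A)^(1/4) / √d.
T₁ = [1360×0.47/(4×5.67×10⁻⁸×0.840²)]^(1/4) = 251.40 K.
T₂ = [1360×0.23/(4×5.67×10⁻⁸×6.93²)]^(1/4) = 73.20 K.

ΔT ≈ 178.2 K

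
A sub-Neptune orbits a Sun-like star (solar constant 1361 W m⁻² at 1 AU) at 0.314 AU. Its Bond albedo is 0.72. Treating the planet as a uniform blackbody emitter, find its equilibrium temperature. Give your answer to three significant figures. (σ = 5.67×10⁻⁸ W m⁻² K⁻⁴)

T_eq ≈ 361 K

Flux at 0.314 AU: S = 1361/0.314² = 1.38×10⁴ W m⁻².
Energy balance: absorbed = emitted ⇒ πR²·S(1−A) = 4πR²·σT_eq⁴, so T_eq⁴ = S(1−A)/(4σ).
T_eq = [1.38×10⁴ × 0.28 / (4 × 5.67×10⁻⁸)]^(1/4) = (1.70×10¹⁰)^(1/4) = 361 K.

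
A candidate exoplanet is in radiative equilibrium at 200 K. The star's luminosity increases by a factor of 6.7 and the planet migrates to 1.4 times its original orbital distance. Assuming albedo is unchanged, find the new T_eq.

T_eq ∝ L^(1/4) · d^(−1/2).
T′ = 200 × 6.7^(1/4) / 1.4^(1/2) = 272 K.

T_eq ≈ 272 K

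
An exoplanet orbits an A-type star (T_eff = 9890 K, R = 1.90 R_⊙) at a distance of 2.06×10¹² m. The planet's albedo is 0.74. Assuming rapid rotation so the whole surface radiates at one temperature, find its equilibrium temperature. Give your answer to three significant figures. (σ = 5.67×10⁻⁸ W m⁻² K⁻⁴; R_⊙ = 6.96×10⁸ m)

R_⋆ = 1.90 × 6.96×10⁸ = 1.32×10⁹ m.
L = 4πR_⋆²σT_⋆⁴ = 4π(1.32×10⁹)² × 5.67×10⁻⁸ × (9890)⁴ = 1.19×10²⁸ W.
S = L/(4πd²) = 224 W m⁻².
Energy balance: absorbed = emitted ⇒ πR²·S(1−A) = 4πR²·σT_eq⁴, so T_eq⁴ = S(1−A)/(4σ).
T_eq = [224 × 0.26 / (4 × 5.67×10⁻⁸)]^(1/4) = (2.56×10⁸)^(1/4) = 127 K.

T_eq ≈ 127 K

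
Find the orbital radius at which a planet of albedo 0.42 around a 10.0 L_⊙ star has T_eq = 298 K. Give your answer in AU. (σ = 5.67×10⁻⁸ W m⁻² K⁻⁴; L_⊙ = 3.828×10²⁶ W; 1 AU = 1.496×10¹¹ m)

d ≈ 2.10 AU

L = 10.0 × 3.828×10²⁶ = 3.83×10²⁷ W.
From T_eq⁴ = L(1−A)/(16πσd²): d = √[L(1−A)/(16πσT_eq⁴)].
d = √[3.83×10²⁷ × 0.58 / (16π × 5.67×10⁻⁸ × (298)⁴)] = 3.14×10¹¹ m = 2.10 AU.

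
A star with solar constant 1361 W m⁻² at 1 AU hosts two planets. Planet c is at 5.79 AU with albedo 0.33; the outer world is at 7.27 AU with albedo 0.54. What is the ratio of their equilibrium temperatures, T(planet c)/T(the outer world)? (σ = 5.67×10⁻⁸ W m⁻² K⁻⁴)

T_eq = [S₀(1−A)/(4σd²)]^(1/4), so T ∝ (1−A)^(1/4) / √d.
T₁ = [1361×0.67/(4×5.67×10⁻⁸×5.79²)]^(1/4) = 104.65 K.
T₂ = [1361×0.46/(4×5.67×10⁻⁸×7.27²)]^(1/4) = 85.01 K.

T₁/T₂ ≈ 1.231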